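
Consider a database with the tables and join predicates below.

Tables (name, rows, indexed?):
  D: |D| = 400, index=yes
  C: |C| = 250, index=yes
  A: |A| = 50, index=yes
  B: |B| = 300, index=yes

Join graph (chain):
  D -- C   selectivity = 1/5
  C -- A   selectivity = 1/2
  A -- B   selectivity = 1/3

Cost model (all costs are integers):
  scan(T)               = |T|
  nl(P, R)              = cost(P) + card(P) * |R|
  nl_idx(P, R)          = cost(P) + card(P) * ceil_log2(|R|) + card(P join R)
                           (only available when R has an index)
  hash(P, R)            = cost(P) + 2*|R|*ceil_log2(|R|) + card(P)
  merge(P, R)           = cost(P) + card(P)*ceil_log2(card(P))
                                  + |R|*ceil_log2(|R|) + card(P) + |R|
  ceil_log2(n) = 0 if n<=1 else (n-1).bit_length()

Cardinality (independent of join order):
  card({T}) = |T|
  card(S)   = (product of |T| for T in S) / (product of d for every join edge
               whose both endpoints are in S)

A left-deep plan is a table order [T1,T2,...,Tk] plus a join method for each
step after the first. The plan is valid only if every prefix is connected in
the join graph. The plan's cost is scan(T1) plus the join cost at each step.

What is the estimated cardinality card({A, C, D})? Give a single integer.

Tables in S: A(50), C(250), D(400)
Edges inside S: D-C(d=5), C-A(d=2)
numerator = 50 * 250 * 400 = 5000000
denominator = 5 * 2 = 10
card(S) = 5000000 / 10 = 500000

500000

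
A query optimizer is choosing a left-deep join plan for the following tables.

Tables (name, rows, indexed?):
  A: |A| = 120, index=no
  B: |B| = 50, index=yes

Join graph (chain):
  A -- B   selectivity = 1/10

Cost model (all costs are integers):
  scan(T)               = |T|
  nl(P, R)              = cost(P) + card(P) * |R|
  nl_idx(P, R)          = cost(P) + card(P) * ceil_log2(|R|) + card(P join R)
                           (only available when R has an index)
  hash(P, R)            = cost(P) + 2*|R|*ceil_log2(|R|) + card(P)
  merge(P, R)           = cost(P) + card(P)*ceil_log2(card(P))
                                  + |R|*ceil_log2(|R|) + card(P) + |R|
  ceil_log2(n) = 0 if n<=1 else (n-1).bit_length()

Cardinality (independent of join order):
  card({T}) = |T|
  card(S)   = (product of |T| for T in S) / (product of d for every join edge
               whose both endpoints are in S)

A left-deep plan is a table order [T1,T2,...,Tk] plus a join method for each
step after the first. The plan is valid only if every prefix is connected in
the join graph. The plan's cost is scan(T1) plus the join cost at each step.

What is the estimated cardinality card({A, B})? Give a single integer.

Tables in S: A(120), B(50)
Edges inside S: A-B(d=10)
numerator = 120 * 50 = 6000
denominator = 10 = 10
card(S) = 6000 / 10 = 600

600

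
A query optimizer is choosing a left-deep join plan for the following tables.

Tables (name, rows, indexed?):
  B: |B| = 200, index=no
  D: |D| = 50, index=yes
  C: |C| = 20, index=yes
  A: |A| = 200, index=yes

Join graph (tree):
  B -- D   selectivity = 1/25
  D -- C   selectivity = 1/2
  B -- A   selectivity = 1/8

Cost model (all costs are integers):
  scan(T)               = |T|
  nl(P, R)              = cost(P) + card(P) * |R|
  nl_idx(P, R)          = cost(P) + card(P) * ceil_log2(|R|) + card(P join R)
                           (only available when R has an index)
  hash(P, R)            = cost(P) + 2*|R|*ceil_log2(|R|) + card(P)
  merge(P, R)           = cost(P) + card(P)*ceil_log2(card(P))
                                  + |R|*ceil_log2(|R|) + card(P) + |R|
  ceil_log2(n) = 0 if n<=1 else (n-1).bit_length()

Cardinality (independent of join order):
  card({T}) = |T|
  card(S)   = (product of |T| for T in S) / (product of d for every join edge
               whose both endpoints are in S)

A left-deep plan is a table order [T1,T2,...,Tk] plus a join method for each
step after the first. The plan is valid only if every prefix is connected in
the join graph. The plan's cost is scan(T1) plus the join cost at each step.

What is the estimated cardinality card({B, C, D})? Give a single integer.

Tables in S: B(200), C(20), D(50)
Edges inside S: B-D(d=25), D-C(d=2)
numerator = 200 * 20 * 50 = 200000
denominator = 25 * 2 = 50
card(S) = 200000 / 50 = 4000

4000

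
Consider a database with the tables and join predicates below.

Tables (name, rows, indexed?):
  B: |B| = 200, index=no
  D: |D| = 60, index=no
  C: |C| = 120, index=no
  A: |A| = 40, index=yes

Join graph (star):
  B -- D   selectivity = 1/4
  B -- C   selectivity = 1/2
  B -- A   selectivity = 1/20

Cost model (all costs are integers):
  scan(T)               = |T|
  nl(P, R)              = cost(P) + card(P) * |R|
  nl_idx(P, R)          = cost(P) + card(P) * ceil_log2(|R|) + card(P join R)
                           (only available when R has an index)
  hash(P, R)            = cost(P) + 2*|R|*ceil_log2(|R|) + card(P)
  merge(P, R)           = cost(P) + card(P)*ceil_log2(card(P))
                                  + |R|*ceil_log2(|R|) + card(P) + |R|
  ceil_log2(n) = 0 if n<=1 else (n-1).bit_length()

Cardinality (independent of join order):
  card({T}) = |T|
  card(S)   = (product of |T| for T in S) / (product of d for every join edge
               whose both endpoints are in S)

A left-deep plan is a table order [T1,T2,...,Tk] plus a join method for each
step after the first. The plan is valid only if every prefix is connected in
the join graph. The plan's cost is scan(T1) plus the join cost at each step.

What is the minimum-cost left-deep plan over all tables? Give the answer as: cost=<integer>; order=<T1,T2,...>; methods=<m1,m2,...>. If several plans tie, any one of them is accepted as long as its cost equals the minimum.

Selinger DP (subsets sized 1..n):
  {B}: scan cost=200, card=200
  {D}: scan cost=60, card=60
  {C}: scan cost=120, card=120
  {A}: scan cost=40, card=40
  {BD}: card=3000; try (D,hash)→1120, (B,merge)→2280, (D,merge)→2420, (B,hash)→3320, (B,nl)→12060, (D,nl)→12200; best=1120 via (D,hash)
  {BC}: card=12000; try (C,hash)→2080, (B,merge)→2880, (C,merge)→2960, (B,hash)→3440, (B,nl)→24120, (C,nl)→24200; best=2080 via (C,hash)
  {AB}: card=400; try (A,hash)→880, (A,nl_idx)→1800, (B,merge)→2120, (A,merge)→2280, (B,hash)→3280, (B,nl)→8040 …(+1); best=880 via (A,hash)
  {BCD}: card=180000; try (C,hash)→5800, (D,hash)→14800, (C,merge)→41080, (D,merge)→182500, (C,nl)→361120, (D,nl)→722080; best=5800 via (C,hash)
  {ABD}: card=6000; try (D,hash)→2000, (A,hash)→4600, (D,merge)→5300, (D,nl)→24880, (A,nl_idx)→25120, (A,merge)→40400 …(+1); best=2000 via (D,hash)
  {ABC}: card=24000; try (C,hash)→2960, (C,merge)→5840, (A,hash)→14560, (C,nl)→48880, (A,nl_idx)→98080, (A,merge)→182360 …(+1); best=2960 via (C,hash)
  {ABCD}: card=360000; try (C,hash)→9680, (D,hash)→27680, (C,merge)→86960, (A,hash)→186280, (D,merge)→387380, (C,nl)→722000 …(+4); best=9680 via (C,hash)

cost=9680; order=B,A,D,C; methods=hash,hash,hash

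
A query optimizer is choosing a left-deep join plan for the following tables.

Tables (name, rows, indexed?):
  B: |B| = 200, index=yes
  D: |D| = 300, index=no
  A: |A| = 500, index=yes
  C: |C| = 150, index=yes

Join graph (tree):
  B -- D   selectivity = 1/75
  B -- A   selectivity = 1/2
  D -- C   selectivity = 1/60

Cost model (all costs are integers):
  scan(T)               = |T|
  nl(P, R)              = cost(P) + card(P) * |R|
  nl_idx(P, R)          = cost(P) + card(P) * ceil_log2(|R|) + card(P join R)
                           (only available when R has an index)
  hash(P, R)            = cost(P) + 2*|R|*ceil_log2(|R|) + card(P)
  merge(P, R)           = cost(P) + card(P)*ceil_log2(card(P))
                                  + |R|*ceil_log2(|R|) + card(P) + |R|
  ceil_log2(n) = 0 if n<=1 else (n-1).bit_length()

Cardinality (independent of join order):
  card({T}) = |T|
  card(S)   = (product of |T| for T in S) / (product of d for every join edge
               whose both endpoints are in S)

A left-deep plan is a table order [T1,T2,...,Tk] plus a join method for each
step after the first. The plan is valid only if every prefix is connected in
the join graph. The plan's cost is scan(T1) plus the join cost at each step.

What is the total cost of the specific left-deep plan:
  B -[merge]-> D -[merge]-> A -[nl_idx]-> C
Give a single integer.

2118800

step 1: scan B: cost=200, card=200
step 2: join D via merge
    card(P join D) = 200*300/(75) = 800
    cost = 200 + 200*8 + 300*9 + 200 + 300 = 5000
step 3: join A via merge
    card(P join A) = 800*500/(2) = 200000
    cost = 5000 + 800*10 + 500*9 + 800 + 500 = 18800
step 4: join C via nl_idx
    card(P join C) = 200000*150/(60) = 500000
    cost = 18800 + 200000*8 + 500000 = 2118800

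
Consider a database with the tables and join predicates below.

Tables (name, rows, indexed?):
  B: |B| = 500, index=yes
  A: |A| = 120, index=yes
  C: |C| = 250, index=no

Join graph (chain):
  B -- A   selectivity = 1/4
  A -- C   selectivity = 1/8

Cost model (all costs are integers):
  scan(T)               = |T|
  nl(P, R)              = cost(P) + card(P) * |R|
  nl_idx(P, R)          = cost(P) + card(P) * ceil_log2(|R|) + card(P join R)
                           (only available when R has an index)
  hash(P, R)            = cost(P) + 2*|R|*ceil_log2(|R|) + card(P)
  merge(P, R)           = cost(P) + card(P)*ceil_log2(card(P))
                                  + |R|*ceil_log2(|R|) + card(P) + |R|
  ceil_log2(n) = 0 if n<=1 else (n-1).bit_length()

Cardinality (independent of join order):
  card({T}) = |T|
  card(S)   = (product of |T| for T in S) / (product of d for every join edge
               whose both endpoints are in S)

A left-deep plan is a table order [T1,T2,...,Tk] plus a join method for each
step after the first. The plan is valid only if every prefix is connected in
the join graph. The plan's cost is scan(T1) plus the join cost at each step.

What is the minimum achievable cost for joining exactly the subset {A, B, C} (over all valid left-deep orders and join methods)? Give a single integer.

Selinger DP over subsets of {A,B,C}:
  {B}: scan cost=500, card=500
  {A}: scan cost=120, card=120
  {C}: scan cost=250, card=250
  {AB}: card=15000; try (A,hash)→2680, (B,merge)→6080, (A,merge)→6460, (B,hash)→9240, (B,nl_idx)→16200, (A,nl_idx)→19000 …(+2); best=2680 via (A,hash)
  {AC}: card=3750; try (A,hash)→2180, (C,merge)→3330, (A,merge)→3460, (C,hash)→4240, (A,nl_idx)→5750, (C,nl)→30120 …(+1); best=2180 via (A,hash)
  {ABC}: card=468750; try (B,hash)→14930, (C,hash)→21680, (B,merge)→55930, (C,merge)→229930, (B,nl_idx)→504680, (B,nl)→1877180 …(+1); best=14930 via (B,hash)

14930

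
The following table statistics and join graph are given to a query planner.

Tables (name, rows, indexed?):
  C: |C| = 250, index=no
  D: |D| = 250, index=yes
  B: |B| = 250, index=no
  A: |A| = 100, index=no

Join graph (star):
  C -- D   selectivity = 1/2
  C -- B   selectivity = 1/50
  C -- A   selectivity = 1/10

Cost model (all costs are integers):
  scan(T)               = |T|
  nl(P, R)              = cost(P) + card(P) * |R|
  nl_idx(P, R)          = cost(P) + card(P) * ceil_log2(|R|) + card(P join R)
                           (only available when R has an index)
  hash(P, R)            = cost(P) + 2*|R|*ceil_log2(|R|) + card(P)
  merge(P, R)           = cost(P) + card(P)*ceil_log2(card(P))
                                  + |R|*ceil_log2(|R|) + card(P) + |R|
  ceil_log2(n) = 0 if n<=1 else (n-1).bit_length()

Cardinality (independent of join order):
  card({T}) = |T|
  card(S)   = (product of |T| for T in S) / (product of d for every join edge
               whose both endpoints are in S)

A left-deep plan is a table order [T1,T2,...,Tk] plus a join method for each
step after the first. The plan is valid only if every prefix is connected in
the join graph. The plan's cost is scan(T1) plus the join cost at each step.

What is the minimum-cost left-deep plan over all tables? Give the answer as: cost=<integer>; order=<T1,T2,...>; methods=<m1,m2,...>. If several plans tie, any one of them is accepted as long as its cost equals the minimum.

cost=23650; order=B,C,A,D; methods=hash,hash,hash

Selinger DP (subsets sized 1..n):
  {C}: scan cost=250, card=250
  {D}: scan cost=250, card=250
  {B}: scan cost=250, card=250
  {A}: scan cost=100, card=100
  {CD}: card=31250; try (D,hash)→4500, (C,hash)→4500, (D,merge)→4750, (C,merge)→4750, (D,nl_idx)→33500, (D,nl)→62750 …(+1); best=4500 via (D,hash)
  {BC}: card=1250; try (C,hash)→4500, (B,hash)→4500, (C,merge)→4750, (B,merge)→4750, (C,nl)→62750, (B,nl)→62750; best=4500 via (C,hash)
  {AC}: card=2500; try (A,hash)→1900, (C,merge)→3150, (A,merge)→3300, (C,hash)→4200, (C,nl)→25100, (A,nl)→25250; best=1900 via (A,hash)
  {BCD}: card=156250; try (D,hash)→9750, (D,merge)→21750, (B,hash)→39750, (D,nl_idx)→170750, (D,nl)→317000, (B,merge)→506750 …(+1); best=9750 via (D,hash)
  {ACD}: card=312500; try (D,hash)→8400, (D,merge)→36650, (A,hash)→37150, (D,nl_idx)→334400, (A,merge)→505300, (D,nl)→626900 …(+1); best=8400 via (D,hash)
  {ABC}: card=12500; try (A,hash)→7150, (B,hash)→8400, (A,merge)→20300, (B,merge)→36650, (A,nl)→129500, (B,nl)→626900; best=7150 via (A,hash)
  {ABCD}: card=1562500; try (D,hash)→23650, (A,hash)→167400, (D,merge)→196900, (B,hash)→324900, (D,nl_idx)→1669650, (A,merge)→2979300 …(+4); best=23650 via (D,hash)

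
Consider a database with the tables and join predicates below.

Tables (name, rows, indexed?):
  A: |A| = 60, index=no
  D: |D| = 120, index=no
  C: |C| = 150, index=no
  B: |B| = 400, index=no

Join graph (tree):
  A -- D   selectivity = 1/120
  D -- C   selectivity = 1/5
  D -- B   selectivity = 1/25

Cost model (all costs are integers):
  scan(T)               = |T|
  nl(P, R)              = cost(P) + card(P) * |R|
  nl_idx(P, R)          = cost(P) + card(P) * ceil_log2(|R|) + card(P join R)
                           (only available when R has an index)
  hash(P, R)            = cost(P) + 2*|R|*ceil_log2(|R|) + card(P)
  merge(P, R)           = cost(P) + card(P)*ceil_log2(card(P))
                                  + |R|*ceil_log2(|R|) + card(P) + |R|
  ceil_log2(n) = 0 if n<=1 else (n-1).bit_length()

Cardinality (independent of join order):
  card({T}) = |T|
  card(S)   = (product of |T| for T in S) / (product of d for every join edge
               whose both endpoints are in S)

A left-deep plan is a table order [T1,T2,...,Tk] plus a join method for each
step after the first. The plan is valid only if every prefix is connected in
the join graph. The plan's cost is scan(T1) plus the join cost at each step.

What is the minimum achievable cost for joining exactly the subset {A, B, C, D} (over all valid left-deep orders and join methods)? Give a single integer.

8480

Selinger DP over subsets of {A,B,C,D}:
  {A}: scan cost=60, card=60
  {D}: scan cost=120, card=120
  {C}: scan cost=150, card=150
  {B}: scan cost=400, card=400
  {AD}: card=60; try (A,hash)→960, (D,merge)→1440, (A,merge)→1500, (D,hash)→1800, (D,nl)→7260, (A,nl)→7320; best=960 via (A,hash)
  {CD}: card=3600; try (D,hash)→1980, (C,merge)→2430, (D,merge)→2460, (C,hash)→2640, (C,nl)→18120, (D,nl)→18150; best=1980 via (D,hash)
  {BD}: card=1920; try (D,hash)→2480, (B,merge)→5080, (D,merge)→5360, (B,hash)→7440, (B,nl)→48120, (D,nl)→48400; best=2480 via (D,hash)
  {ACD}: card=1800; try (C,merge)→2730, (C,hash)→3420, (A,hash)→6300, (C,nl)→9960, (A,merge)→49200, (A,nl)→217980; best=2730 via (C,merge)
  {ABD}: card=960; try (A,hash)→5120, (B,merge)→5380, (B,hash)→8220, (B,nl)→24960, (A,merge)→25940, (A,nl)→117680; best=5120 via (A,hash)
  {BCD}: card=57600; try (C,hash)→6800, (B,hash)→12780, (C,merge)→26870, (B,merge)→52780, (C,nl)→290480, (B,nl)→1441980; best=6800 via (C,hash)
  {ABCD}: card=28800; try (C,hash)→8480, (B,hash)→11730, (C,merge)→17030, (B,merge)→28330, (A,hash)→65120, (C,nl)→149120 …(+3); best=8480 via (C,hash)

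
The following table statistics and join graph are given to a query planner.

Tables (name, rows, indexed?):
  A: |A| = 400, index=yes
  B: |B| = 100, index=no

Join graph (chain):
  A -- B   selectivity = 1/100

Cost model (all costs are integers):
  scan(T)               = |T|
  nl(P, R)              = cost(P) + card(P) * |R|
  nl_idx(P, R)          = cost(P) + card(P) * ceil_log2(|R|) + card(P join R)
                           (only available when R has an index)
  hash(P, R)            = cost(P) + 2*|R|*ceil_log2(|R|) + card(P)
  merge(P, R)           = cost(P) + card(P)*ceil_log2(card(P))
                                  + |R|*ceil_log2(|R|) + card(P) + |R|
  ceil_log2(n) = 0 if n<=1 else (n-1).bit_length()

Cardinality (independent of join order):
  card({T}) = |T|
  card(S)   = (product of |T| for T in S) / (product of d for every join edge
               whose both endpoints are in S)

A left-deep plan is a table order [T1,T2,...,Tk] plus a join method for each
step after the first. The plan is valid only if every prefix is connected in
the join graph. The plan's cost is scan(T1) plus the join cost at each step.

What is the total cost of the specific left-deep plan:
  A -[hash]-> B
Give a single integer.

step 1: scan A: cost=400, card=400
step 2: join B via hash
    card(P join B) = 400*100/(100) = 400
    cost = 400 + 2*100*7 + 400 = 2200

2200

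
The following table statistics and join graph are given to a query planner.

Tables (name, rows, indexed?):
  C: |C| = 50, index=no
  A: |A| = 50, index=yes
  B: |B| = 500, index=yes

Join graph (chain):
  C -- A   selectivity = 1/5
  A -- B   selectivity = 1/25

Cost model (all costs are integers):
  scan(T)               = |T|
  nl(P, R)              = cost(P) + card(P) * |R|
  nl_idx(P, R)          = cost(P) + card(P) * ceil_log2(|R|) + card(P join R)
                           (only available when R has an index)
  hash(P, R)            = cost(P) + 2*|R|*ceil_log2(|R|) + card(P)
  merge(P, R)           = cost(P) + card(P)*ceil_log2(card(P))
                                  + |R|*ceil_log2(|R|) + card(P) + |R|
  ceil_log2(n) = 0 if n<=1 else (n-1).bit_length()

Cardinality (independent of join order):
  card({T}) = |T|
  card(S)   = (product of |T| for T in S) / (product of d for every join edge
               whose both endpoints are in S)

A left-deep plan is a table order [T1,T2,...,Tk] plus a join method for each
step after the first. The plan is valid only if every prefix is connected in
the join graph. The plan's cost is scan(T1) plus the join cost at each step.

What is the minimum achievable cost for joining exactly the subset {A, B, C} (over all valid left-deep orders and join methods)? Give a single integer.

3100

Selinger DP over subsets of {A,B,C}:
  {C}: scan cost=50, card=50
  {A}: scan cost=50, card=50
  {B}: scan cost=500, card=500
  {AC}: card=500; try (C,hash)→700, (A,hash)→700, (C,merge)→750, (A,merge)→750, (A,nl_idx)→850, (C,nl)→2550 …(+1); best=700 via (C,hash)
  {AB}: card=1000; try (B,nl_idx)→1500, (A,hash)→1600, (A,nl_idx)→4500, (B,merge)→5400, (A,merge)→5850, (B,hash)→9100 …(+2); best=1500 via (B,nl_idx)
  {ABC}: card=10000; try (C,hash)→3100, (B,hash)→10200, (B,merge)→10700, (C,merge)→12850, (B,nl_idx)→15200, (C,nl)→51500 …(+1); best=3100 via (C,hash)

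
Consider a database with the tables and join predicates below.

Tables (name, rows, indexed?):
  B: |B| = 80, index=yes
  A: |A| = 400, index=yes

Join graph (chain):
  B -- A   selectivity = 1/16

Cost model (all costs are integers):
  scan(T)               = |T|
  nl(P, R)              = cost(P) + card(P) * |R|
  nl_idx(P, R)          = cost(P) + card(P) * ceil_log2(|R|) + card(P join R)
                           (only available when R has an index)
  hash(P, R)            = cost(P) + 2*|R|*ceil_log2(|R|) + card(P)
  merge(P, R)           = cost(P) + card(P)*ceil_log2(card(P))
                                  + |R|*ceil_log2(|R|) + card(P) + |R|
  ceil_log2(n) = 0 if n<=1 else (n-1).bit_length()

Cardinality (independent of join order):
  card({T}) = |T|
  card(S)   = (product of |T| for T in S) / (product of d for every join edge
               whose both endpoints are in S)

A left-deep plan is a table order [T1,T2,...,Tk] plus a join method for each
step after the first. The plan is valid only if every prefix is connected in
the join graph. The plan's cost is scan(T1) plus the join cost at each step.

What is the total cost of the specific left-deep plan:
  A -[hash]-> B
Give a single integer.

step 1: scan A: cost=400, card=400
step 2: join B via hash
    card(P join B) = 400*80/(16) = 2000
    cost = 400 + 2*80*7 + 400 = 1920

1920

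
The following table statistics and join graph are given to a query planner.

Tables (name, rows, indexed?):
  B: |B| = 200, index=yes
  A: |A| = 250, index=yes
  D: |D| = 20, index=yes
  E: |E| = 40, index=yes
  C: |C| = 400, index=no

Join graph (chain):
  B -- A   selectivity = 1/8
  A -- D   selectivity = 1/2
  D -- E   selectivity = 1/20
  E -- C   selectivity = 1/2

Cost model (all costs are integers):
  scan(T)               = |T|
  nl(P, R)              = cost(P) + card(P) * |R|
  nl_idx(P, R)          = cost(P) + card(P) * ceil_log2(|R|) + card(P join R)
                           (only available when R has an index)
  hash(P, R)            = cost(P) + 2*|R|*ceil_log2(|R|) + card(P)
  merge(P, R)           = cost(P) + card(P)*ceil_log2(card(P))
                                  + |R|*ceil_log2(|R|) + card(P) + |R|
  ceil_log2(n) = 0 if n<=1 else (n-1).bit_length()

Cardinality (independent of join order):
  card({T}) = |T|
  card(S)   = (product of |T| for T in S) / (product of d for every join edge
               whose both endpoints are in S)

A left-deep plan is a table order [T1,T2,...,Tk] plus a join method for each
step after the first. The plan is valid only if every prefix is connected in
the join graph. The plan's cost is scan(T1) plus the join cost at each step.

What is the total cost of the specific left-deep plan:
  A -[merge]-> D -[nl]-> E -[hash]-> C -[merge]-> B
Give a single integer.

21116620

step 1: scan A: cost=250, card=250
step 2: join D via merge
    card(P join D) = 250*20/(2) = 2500
    cost = 250 + 250*8 + 20*5 + 250 + 20 = 2620
step 3: join E via nl
    card(P join E) = 2500*40/(20) = 5000
    cost = 2620 + 2500*40 = 102620
step 4: join C via hash
    card(P join C) = 5000*400/(2) = 1000000
    cost = 102620 + 2*400*9 + 5000 = 114820
step 5: join B via merge
    card(P join B) = 1000000*200/(8) = 25000000
    cost = 114820 + 1000000*20 + 200*8 + 1000000 + 200 = 21116620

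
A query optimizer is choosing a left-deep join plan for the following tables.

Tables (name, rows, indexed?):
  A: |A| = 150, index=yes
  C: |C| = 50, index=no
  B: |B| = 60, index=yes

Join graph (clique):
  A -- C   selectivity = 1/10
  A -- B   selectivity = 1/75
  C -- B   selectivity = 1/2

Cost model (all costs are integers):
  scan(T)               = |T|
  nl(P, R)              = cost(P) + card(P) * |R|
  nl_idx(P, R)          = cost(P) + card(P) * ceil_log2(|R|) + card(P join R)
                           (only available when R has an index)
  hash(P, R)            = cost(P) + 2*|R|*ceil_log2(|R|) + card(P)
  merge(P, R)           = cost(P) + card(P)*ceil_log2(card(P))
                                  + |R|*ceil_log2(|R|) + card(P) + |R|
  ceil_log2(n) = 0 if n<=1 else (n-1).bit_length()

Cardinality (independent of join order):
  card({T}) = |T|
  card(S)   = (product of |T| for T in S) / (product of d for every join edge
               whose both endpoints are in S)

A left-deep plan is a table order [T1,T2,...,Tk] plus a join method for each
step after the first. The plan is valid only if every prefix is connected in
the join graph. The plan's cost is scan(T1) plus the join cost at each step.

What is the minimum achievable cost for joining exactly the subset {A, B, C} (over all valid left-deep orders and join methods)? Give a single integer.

Selinger DP over subsets of {A,B,C}:
  {A}: scan cost=150, card=150
  {C}: scan cost=50, card=50
  {B}: scan cost=60, card=60
  {AC}: card=750; try (C,hash)→900, (A,nl_idx)→1200, (A,merge)→1750, (C,merge)→1850, (A,hash)→2500, (A,nl)→7550 …(+1); best=900 via (C,hash)
  {AB}: card=120; try (A,nl_idx)→660, (B,hash)→1020, (B,nl_idx)→1170, (A,merge)→1830, (B,merge)→1920, (A,hash)→2520 …(+2); best=660 via (A,nl_idx)
  {BC}: card=1500; try (C,hash)→720, (B,hash)→820, (B,merge)→820, (C,merge)→830, (B,nl_idx)→1850, (B,nl)→3050 …(+1); best=720 via (C,hash)
  {ABC}: card=300; try (C,hash)→1380, (C,merge)→1970, (B,hash)→2370, (A,hash)→4620, (B,nl_idx)→5700, (C,nl)→6660 …(+5); best=1380 via (C,hash)

1380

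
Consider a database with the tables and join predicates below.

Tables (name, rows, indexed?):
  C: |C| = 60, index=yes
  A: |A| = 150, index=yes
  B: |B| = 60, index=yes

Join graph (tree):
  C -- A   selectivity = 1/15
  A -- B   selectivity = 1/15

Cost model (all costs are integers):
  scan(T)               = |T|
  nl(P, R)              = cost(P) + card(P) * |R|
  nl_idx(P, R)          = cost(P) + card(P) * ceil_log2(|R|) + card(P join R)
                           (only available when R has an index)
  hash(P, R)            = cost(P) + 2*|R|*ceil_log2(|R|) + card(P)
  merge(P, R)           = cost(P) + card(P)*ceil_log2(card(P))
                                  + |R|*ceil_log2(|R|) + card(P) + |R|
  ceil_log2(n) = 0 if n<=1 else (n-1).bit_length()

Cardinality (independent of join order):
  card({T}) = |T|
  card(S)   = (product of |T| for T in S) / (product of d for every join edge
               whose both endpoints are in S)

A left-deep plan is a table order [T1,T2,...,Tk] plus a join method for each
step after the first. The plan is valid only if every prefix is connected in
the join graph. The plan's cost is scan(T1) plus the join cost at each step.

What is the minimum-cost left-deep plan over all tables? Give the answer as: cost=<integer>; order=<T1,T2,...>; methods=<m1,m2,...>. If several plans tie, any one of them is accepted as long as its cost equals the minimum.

Selinger DP (subsets sized 1..n):
  {C}: scan cost=60, card=60
  {A}: scan cost=150, card=150
  {B}: scan cost=60, card=60
  {AC}: card=600; try (C,hash)→1020, (A,nl_idx)→1140, (C,nl_idx)→1650, (A,merge)→1830, (C,merge)→1920, (A,hash)→2520 …(+2); best=1020 via (C,hash)
  {AB}: card=600; try (B,hash)→1020, (A,nl_idx)→1140, (B,nl_idx)→1650, (A,merge)→1830, (B,merge)→1920, (A,hash)→2520 …(+2); best=1020 via (B,hash)
  {ABC}: card=2400; try (C,hash)→2340, (B,hash)→2340, (C,nl_idx)→7020, (B,nl_idx)→7020, (C,merge)→8040, (B,merge)→8040 …(+2); best=2340 via (C,hash)

cost=2340; order=A,B,C; methods=hash,hash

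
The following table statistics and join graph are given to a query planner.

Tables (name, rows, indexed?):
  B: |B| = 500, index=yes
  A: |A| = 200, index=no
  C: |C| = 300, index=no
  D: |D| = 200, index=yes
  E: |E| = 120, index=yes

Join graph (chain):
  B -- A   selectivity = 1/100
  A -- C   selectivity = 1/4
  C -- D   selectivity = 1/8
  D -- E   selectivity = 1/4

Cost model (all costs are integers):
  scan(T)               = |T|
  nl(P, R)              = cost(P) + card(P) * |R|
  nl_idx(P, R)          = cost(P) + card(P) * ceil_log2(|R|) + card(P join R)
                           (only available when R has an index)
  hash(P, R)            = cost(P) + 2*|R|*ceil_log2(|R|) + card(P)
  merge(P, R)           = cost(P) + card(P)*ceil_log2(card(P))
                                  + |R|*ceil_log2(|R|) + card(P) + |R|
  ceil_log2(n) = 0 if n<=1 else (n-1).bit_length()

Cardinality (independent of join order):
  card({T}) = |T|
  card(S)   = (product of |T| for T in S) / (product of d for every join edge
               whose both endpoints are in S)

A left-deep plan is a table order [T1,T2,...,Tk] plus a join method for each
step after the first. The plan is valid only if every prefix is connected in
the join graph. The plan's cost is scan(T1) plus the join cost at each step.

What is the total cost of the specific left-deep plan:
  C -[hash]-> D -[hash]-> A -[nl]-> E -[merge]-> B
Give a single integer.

step 1: scan C: cost=300, card=300
step 2: join D via hash
    card(P join D) = 300*200/(8) = 7500
    cost = 300 + 2*200*8 + 300 = 3800
step 3: join A via hash
    card(P join A) = 7500*200/(4) = 375000
    cost = 3800 + 2*200*8 + 7500 = 14500
step 4: join E via nl
    card(P join E) = 375000*120/(4) = 11250000
    cost = 14500 + 375000*120 = 45014500
step 5: join B via merge
    card(P join B) = 11250000*500/(100) = 56250000
    cost = 45014500 + 11250000*24 + 500*9 + 11250000 + 500 = 326269500

326269500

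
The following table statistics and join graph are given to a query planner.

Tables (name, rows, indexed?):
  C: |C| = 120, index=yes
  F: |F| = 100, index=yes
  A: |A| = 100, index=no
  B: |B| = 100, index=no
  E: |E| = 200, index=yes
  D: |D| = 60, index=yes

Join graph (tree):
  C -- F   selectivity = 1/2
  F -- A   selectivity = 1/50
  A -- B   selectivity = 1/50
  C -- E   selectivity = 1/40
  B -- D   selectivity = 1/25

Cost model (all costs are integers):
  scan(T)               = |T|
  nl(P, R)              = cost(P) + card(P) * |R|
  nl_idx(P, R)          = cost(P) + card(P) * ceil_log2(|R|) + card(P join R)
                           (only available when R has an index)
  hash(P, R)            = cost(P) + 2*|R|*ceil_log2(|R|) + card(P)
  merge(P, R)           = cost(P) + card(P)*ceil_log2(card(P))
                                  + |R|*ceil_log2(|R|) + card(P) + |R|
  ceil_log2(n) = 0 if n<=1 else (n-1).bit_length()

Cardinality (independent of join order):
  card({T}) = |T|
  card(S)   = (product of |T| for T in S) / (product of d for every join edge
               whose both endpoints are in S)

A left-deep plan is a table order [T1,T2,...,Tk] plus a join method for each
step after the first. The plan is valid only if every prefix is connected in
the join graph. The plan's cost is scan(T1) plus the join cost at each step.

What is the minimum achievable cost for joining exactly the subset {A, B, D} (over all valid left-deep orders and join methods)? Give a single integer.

Selinger DP over subsets of {A,B,D}:
  {A}: scan cost=100, card=100
  {B}: scan cost=100, card=100
  {D}: scan cost=60, card=60
  {AB}: card=200; try (B,hash)→1600, (A,hash)→1600, (B,merge)→1700, (A,merge)→1700, (B,nl)→10100, (A,nl)→10100; best=1600 via (B,hash)
  {BD}: card=240; try (D,hash)→920, (D,nl_idx)→940, (B,merge)→1280, (D,merge)→1320, (B,hash)→1520, (B,nl)→6060 …(+1); best=920 via (D,hash)
  {ABD}: card=480; try (D,hash)→2520, (A,hash)→2560, (D,nl_idx)→3280, (D,merge)→3820, (A,merge)→3880, (D,nl)→13600 …(+1); best=2520 via (D,hash)

2520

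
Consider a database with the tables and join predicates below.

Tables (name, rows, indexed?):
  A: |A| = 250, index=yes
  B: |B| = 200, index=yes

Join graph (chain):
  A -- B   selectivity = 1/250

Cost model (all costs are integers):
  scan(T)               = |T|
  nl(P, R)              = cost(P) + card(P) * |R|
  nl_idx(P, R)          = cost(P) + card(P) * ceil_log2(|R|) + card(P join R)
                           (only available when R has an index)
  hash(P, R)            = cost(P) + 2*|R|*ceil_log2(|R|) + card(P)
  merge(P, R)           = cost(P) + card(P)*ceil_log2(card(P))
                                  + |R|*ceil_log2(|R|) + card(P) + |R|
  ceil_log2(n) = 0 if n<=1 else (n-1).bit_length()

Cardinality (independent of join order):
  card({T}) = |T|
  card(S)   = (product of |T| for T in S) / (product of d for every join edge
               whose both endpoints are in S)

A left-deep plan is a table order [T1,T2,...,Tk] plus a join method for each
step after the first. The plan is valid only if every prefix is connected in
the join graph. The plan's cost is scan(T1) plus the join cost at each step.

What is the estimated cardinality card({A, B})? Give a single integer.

Tables in S: A(250), B(200)
Edges inside S: A-B(d=250)
numerator = 250 * 200 = 50000
denominator = 250 = 250
card(S) = 50000 / 250 = 200

200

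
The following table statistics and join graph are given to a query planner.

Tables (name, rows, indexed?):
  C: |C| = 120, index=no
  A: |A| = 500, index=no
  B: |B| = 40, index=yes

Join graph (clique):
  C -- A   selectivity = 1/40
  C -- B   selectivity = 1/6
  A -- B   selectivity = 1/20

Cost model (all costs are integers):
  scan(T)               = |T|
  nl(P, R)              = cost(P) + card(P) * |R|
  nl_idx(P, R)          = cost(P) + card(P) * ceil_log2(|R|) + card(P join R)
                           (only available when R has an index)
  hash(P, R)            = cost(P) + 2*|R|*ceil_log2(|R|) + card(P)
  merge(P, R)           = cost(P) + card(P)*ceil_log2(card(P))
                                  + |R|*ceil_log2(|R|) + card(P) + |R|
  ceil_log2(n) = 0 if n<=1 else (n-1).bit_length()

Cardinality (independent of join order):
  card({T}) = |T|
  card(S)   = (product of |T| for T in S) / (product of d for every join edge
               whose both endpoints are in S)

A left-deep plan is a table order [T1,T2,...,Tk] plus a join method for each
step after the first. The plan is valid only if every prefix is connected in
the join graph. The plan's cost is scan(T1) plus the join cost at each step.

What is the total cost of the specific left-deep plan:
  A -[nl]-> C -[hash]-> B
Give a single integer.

step 1: scan A: cost=500, card=500
step 2: join C via nl
    card(P join C) = 500*120/(40) = 1500
    cost = 500 + 500*120 = 60500
step 3: join B via hash
    card(P join B) = 1500*40/(6*20) = 500
    cost = 60500 + 2*40*6 + 1500 = 62480

62480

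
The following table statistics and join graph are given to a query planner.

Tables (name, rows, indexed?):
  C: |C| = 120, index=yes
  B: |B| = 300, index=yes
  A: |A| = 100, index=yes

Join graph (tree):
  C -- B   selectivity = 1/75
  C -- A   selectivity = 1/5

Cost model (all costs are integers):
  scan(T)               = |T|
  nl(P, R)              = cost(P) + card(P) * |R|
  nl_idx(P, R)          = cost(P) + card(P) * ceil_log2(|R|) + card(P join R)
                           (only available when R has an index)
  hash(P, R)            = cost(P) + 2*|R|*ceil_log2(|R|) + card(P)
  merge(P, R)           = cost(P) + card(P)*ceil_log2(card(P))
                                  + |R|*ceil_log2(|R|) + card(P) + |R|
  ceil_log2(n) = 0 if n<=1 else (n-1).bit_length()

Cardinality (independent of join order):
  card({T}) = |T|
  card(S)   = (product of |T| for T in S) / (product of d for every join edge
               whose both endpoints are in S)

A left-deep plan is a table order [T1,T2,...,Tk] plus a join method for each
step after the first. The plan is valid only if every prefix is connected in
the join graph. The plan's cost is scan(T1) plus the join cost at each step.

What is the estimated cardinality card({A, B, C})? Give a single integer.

Tables in S: A(100), B(300), C(120)
Edges inside S: C-B(d=75), C-A(d=5)
numerator = 100 * 300 * 120 = 3600000
denominator = 75 * 5 = 375
card(S) = 3600000 / 375 = 9600

9600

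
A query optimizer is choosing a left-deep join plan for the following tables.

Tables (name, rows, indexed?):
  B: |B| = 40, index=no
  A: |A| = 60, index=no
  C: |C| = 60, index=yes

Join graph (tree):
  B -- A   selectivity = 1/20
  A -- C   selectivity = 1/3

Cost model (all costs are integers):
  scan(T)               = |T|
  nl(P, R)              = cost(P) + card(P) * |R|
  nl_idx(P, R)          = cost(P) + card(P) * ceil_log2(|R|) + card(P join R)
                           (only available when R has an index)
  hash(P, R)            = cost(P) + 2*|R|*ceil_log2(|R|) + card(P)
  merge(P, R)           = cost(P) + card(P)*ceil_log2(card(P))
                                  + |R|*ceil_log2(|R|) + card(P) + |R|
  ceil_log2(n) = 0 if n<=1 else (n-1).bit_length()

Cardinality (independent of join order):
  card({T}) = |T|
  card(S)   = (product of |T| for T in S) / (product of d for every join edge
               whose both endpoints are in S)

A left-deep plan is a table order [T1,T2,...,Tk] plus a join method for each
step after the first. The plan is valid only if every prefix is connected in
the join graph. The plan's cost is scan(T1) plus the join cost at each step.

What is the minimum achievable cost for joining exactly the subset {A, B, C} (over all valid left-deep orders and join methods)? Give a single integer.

Selinger DP over subsets of {A,B,C}:
  {B}: scan cost=40, card=40
  {A}: scan cost=60, card=60
  {C}: scan cost=60, card=60
  {AB}: card=120; try (B,hash)→600, (A,merge)→740, (B,merge)→760, (A,hash)→800, (A,nl)→2440, (B,nl)→2460; best=600 via (B,hash)
  {AC}: card=1200; try (C,hash)→840, (A,hash)→840, (C,merge)→900, (A,merge)→900, (C,nl_idx)→1620, (C,nl)→3660 …(+1); best=840 via (C,hash)
  {ABC}: card=2400; try (C,hash)→1440, (C,merge)→1980, (B,hash)→2520, (C,nl_idx)→3720, (C,nl)→7800, (B,merge)→15520 …(+1); best=1440 via (C,hash)

1440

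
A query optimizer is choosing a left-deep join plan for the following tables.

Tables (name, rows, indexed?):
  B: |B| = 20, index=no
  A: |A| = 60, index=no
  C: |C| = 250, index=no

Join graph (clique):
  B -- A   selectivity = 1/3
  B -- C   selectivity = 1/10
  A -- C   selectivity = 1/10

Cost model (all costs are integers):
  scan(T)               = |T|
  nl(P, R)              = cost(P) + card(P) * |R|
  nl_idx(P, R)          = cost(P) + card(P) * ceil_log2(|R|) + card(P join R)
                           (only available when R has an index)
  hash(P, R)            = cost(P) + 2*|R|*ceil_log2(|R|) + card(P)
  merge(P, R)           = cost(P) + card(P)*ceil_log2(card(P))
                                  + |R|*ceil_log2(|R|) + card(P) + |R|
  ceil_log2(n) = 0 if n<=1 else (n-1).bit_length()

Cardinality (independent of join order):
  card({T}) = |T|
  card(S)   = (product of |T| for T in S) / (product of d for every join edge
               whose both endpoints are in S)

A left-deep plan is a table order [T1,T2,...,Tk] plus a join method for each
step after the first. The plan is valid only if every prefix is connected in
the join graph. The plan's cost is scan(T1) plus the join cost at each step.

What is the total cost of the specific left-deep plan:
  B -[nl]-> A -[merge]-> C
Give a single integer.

7470

step 1: scan B: cost=20, card=20
step 2: join A via nl
    card(P join A) = 20*60/(3) = 400
    cost = 20 + 20*60 = 1220
step 3: join C via merge
    card(P join C) = 400*250/(10*10) = 1000
    cost = 1220 + 400*9 + 250*8 + 400 + 250 = 7470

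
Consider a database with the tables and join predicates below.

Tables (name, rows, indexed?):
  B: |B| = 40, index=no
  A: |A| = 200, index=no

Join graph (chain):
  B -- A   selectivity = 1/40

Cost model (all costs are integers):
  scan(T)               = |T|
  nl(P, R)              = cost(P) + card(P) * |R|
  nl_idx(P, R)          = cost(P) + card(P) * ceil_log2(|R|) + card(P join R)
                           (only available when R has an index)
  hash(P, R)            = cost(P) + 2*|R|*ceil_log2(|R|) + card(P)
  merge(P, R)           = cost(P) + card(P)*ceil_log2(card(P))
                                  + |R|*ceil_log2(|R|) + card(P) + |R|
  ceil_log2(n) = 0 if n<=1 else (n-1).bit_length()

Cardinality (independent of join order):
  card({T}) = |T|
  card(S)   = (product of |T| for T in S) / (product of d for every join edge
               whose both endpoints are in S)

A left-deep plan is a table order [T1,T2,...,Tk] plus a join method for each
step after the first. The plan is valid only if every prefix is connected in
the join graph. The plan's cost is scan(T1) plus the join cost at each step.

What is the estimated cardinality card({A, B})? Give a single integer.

Tables in S: A(200), B(40)
Edges inside S: B-A(d=40)
numerator = 200 * 40 = 8000
denominator = 40 = 40
card(S) = 8000 / 40 = 200

200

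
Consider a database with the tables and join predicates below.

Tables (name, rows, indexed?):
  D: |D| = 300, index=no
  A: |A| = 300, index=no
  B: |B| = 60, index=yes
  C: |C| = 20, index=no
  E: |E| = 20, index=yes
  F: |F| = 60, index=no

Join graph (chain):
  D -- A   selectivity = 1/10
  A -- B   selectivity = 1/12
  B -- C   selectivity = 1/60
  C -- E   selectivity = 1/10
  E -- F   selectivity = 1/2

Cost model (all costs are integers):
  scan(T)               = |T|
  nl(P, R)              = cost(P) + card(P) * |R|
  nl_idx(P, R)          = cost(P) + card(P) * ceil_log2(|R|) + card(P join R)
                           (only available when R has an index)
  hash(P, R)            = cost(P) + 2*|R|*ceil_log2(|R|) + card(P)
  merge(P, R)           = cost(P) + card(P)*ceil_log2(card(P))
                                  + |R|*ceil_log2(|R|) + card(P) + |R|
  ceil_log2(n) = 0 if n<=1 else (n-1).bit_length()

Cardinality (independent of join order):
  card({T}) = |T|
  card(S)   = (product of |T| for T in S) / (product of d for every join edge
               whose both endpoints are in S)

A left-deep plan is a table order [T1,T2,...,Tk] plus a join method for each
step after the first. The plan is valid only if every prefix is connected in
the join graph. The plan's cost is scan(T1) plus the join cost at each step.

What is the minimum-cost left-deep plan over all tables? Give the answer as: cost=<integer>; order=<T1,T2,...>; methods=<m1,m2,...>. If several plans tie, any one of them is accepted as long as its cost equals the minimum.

cost=40700; order=C,B,E,A,D,F; methods=nl_idx,nl_idx,merge,hash,hash

Selinger DP (subsets sized 1..n):
  {D}: scan cost=300, card=300
  {A}: scan cost=300, card=300
  {B}: scan cost=60, card=60
  {C}: scan cost=20, card=20
  {E}: scan cost=20, card=20
  {F}: scan cost=60, card=60
  {AD}: card=9000; try (D,hash)→6000, (A,hash)→6000, (D,merge)→6300, (A,merge)→6300, (D,nl)→90300, (A,nl)→90300; best=6000 via (D,hash)
  {AB}: card=1500; try (B,hash)→1320, (A,merge)→3480, (B,nl_idx)→3600, (B,merge)→3720, (A,hash)→5520, (A,nl)→18060 …(+1); best=1320 via (B,hash)
  {BC}: card=20; try (B,nl_idx)→160, (C,hash)→320, (B,merge)→560, (C,merge)→600, (B,hash)→760, (B,nl)→1220 …(+1); best=160 via (B,nl_idx)
  {CE}: card=40; try (E,nl_idx)→160, (E,hash)→240, (C,hash)→240, (E,merge)→260, (C,merge)→260, (E,nl)→420 …(+1); best=160 via (E,nl_idx)
  {EF}: card=600; try (E,hash)→320, (F,merge)→560, (E,merge)→600, (F,hash)→760, (E,nl_idx)→960, (F,nl)→1220 …(+1); best=320 via (E,hash)
  {ABD}: card=45000; try (D,hash)→8220, (B,hash)→15720, (D,merge)→22320, (B,nl_idx)→105000, (B,merge)→141420, (D,nl)→451320 …(+1); best=8220 via (D,hash)
  {ABC}: card=500; try (C,hash)→3020, (A,merge)→3280, (A,hash)→5580, (A,nl)→6160, (C,merge)→19440, (C,nl)→31320; best=3020 via (C,hash)
  {BCE}: card=40; try (E,nl_idx)→300, (E,hash)→380, (E,merge)→400, (B,nl_idx)→440, (E,nl)→560, (B,merge)→860 …(+2); best=300 via (E,nl_idx)
  {CEF}: card=1200; try (F,merge)→860, (F,hash)→920, (C,hash)→1120, (F,nl)→2560, (C,merge)→7040, (C,nl)→12320; best=860 via (F,merge)
  {ABCD}: card=15000; try (D,hash)→8920, (D,merge)→11020, (C,hash)→53420, (D,nl)→153020, (C,merge)→773340, (C,nl)→908220; best=8920 via (D,hash)
  {ABCE}: card=1000; try (A,merge)→3580, (E,hash)→3720, (A,hash)→5740, (E,nl_idx)→6520, (E,merge)→8140, (A,nl)→12300 …(+1); best=3580 via (A,merge)
  {BCEF}: card=1200; try (F,merge)→1000, (F,hash)→1060, (F,nl)→2700, (B,hash)→2780, (B,nl_idx)→9260, (B,merge)→15680 …(+1); best=1000 via (F,merge)
  {ABCDE}: card=30000; try (D,hash)→9980, (D,merge)→17580, (E,hash)→24120, (E,nl_idx)→113920, (E,merge)→234040, (D,nl)→303580 …(+1); best=9980 via (D,hash)
  {ABCEF}: card=30000; try (F,hash)→5300, (A,hash)→7600, (F,merge)→15000, (A,merge)→18400, (F,nl)→63580, (A,nl)→361000; best=5300 via (F,hash)
  {ABCDEF}: card=900000; try (F,hash)→40700, (D,hash)→40700, (D,merge)→488300, (F,merge)→490400, (F,nl)→1809980, (D,nl)→9005300; best=40700 via (F,hash)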